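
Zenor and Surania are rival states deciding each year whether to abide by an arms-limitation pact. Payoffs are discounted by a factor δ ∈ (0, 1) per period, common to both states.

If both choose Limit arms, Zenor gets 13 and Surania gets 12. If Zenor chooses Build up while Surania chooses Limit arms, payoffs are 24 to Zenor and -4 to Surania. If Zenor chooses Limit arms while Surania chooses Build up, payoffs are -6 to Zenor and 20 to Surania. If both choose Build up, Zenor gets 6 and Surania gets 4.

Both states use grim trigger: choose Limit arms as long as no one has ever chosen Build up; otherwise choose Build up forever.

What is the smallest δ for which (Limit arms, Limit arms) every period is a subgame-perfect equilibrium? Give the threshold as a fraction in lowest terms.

11/18

Zenor's threshold: (24−13)/(24−6) = 11/18.
Surania's threshold: (20−12)/(20−4) = 1/2.
11/18 > 1/2, so Zenor binds and δ* = 11/18.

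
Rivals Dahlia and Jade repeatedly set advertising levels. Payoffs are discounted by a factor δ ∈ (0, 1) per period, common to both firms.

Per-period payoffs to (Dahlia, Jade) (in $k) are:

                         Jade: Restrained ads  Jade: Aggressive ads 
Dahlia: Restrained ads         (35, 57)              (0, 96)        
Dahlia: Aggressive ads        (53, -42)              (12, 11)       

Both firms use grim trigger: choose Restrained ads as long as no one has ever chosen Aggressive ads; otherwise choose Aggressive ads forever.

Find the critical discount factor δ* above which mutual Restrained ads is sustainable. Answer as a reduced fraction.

39/85

For Dahlia: deviation gain 53−35 = 18, per-period punishment loss 35−12 = 23. IC gives δ ≥ 18/41.
For Jade: gain 39, loss 46 per period, so δ ≥ 39/85.
The tighter constraint is Jade's, so cooperation needs δ ≥ 39/85.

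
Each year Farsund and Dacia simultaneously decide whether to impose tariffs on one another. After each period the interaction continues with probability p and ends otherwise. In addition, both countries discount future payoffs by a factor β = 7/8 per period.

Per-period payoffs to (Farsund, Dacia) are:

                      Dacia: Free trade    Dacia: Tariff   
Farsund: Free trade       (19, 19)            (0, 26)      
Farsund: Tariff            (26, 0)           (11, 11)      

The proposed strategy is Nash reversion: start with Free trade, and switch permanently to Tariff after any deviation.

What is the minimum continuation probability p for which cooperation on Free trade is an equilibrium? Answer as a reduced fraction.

Expected continuation weight on next period's payoff is β·p = 7/8·p, which plays the role of the discount factor.
Cooperation requires 7/8·p ≥ (26−19)/(26−11) = 7/15, hence p ≥ 8/15.

8/15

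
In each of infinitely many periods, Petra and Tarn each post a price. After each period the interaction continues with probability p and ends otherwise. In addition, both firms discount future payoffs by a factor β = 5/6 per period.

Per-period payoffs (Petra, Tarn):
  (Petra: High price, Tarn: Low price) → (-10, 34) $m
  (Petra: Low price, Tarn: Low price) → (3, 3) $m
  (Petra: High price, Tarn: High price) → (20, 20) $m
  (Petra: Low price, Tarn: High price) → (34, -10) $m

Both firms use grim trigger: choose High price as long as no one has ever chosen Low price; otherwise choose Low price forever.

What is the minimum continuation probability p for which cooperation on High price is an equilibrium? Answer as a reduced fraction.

84/155

Expected continuation weight on next period's payoff is β·p = 5/6·p, which plays the role of the discount factor.
Cooperation requires 5/6·p ≥ (34−20)/(34−3) = 14/31, hence p ≥ 84/155.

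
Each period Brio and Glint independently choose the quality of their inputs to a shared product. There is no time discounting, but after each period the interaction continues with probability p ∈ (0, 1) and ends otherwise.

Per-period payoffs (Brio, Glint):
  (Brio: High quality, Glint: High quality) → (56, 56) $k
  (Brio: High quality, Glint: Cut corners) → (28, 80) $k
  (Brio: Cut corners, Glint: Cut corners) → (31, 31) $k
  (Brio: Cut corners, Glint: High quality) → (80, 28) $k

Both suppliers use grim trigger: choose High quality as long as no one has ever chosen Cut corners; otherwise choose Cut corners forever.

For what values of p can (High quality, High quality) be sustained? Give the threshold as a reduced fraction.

Expected cooperation value is 56 + p·56 + p²·56 + … = 56/(1−p); deviation gives 80 + p·31/(1−p).
56 ≥ 80(1−p) + 31p ⇒ 49p ≥ 24 ⇒ p ≥ 24/49.

24/49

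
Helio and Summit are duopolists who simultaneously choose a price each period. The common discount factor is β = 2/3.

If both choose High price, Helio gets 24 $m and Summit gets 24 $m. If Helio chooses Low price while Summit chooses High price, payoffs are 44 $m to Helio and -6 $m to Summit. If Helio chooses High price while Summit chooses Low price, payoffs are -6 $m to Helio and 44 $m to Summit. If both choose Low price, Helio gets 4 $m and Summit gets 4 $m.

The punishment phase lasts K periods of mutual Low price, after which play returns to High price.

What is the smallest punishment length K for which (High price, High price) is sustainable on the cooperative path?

IC: β(1−β^K)/(1−β) ≥ (44−24)/(24−4) = 1.
With β = 2/3: need 1 − β^K ≥ 1·(1−2/3)/(2/3), i.e. β^K ≤ 0.5000.
Since (2/3)^1 = 0.6667 and (2/3)^2 = 0.4444, the smallest such K is 2.

2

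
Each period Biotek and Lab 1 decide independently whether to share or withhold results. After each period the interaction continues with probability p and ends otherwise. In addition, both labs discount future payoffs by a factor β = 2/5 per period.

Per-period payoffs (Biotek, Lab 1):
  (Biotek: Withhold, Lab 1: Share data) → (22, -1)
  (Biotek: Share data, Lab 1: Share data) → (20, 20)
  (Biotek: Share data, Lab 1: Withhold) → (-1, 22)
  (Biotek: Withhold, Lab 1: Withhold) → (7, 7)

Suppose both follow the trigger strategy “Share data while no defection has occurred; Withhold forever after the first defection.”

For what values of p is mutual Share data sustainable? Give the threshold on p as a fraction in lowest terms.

With continuation probability p and discount β, the effective per-period discount factor is βp.
Grim-trigger IC: βp ≥ (22−20)/(22−7) = 2/15.
So p ≥ (2/15)/(2/5) = 1/3.

1/3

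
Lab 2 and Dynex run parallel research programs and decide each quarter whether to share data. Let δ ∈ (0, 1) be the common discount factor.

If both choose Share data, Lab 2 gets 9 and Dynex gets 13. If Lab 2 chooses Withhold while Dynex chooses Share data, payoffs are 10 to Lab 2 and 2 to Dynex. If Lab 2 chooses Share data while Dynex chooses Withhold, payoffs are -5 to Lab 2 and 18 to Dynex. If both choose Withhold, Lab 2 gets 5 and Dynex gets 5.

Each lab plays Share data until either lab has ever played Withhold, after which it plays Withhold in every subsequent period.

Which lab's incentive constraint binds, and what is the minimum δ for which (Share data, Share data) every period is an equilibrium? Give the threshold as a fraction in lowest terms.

Dynex; δ ≥ 5/13

Lab 2's threshold: (10−9)/(10−5) = 1/5.
Dynex's threshold: (18−13)/(18−5) = 5/13.
1/5 < 5/13, so Dynex binds and δ* = 5/13.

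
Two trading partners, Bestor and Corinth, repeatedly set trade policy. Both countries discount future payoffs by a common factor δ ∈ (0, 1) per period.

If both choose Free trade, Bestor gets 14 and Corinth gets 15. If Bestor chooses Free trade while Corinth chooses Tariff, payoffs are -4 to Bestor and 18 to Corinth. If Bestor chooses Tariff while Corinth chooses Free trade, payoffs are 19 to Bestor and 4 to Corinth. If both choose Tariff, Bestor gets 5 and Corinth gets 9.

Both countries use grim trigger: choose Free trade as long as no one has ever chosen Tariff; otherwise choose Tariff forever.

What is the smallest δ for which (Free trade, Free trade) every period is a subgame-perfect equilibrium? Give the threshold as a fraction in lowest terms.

5/14

For Bestor: deviation gain 19−14 = 5, per-period punishment loss 14−5 = 9. IC gives δ ≥ 5/14.
For Corinth: gain 3, loss 6 per period, so δ ≥ 3/9 = 1/3.
The tighter constraint is Bestor's, so cooperation needs δ ≥ 5/14.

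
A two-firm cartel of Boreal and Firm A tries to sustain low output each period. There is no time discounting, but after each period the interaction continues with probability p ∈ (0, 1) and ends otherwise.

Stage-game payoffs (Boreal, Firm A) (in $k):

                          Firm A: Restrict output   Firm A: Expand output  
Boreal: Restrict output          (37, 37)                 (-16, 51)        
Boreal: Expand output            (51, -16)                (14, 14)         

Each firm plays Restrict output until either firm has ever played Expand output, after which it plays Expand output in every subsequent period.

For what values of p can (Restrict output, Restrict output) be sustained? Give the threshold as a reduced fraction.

14/37

Expected cooperation value is 37 + p·37 + p²·37 + … = 37/(1−p); deviation gives 51 + p·14/(1−p).
37 ≥ 51(1−p) + 14p ⇒ 37p ≥ 14 ⇒ p ≥ 14/37.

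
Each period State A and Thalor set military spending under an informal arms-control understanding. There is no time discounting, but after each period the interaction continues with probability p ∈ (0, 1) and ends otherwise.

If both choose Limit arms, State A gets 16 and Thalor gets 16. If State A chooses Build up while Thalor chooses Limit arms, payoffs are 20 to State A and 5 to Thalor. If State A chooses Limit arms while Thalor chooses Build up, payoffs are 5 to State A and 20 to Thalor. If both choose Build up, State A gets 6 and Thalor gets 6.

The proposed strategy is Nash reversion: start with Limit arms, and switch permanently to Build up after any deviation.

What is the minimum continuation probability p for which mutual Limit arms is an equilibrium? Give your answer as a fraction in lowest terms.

Expected cooperation value is 16 + p·16 + p²·16 + … = 16/(1−p); deviation gives 20 + p·6/(1−p).
16 ≥ 20(1−p) + 6p ⇒ 14p ≥ 4 ⇒ p ≥ 4/14 = 2/7.

2/7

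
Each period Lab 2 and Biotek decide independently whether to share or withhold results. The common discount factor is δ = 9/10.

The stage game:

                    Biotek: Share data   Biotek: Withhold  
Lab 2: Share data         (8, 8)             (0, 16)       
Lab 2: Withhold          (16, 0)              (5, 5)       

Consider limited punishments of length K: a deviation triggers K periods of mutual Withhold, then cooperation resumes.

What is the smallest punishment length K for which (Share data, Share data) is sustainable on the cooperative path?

4

No profitable deviation requires (8−5)(δ+…+δ^K) ≥ 16−8, i.e. δ+…+δ^K ≥ 8/3 ≈ 2.6667.
With δ = 9/10, the partial sums are K=1: 0.9000, K=2: 1.7100, K=3: 2.4390, K=4: 3.0951.
K = 4 is the first length at which the sum reaches 2.6667.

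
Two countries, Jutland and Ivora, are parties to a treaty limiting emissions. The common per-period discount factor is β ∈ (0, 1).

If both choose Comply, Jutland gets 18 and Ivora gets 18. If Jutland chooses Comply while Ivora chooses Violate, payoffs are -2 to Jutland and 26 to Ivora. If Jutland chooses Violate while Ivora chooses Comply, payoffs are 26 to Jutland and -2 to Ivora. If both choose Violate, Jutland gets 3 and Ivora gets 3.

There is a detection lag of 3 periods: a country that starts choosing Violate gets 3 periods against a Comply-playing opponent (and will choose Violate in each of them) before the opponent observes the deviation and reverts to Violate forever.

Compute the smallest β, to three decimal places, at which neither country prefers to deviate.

Deviating for the 3 undetected periods gains 26−18 = 8 per period over cooperation, then loses 18−3 = 15 per period forever once punishment starts.
Gain: 8(1 + β + … + β^2); loss: 15·β^3/(1−β).
No profitable deviation ⇔ 8(1−β^3) ≤ 15·β^3, i.e. β^3 ≥ 8/(8+15) = 8/23.
Hence β ≥ (8/23)^(1/3) ≈ 0.703.

0.703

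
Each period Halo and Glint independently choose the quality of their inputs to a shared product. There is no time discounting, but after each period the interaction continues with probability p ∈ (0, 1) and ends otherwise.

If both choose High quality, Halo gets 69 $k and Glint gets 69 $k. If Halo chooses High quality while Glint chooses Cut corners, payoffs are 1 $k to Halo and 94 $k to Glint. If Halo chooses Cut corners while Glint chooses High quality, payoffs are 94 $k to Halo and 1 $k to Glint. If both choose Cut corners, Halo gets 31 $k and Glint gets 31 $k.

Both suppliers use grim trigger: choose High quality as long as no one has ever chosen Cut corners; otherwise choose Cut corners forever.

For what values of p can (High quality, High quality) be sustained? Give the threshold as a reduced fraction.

With no time discounting, the continuation probability p plays the role of the discount factor.
Grim-trigger IC: 69/(1−p) ≥ 94 + 31p/(1−p) ⇒ p ≥ (94−69)/(94−31) = 25/63.

25/63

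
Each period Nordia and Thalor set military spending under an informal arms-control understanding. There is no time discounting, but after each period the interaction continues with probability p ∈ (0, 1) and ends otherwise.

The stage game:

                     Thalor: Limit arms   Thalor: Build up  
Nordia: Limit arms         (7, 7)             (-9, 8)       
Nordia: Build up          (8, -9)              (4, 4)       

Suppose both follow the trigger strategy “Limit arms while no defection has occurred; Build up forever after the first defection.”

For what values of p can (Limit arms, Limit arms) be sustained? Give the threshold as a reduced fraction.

1/4

Expected cooperation value is 7 + p·7 + p²·7 + … = 7/(1−p); deviation gives 8 + p·4/(1−p).
7 ≥ 8(1−p) + 4p ⇒ 4p ≥ 1 ⇒ p ≥ 1/4.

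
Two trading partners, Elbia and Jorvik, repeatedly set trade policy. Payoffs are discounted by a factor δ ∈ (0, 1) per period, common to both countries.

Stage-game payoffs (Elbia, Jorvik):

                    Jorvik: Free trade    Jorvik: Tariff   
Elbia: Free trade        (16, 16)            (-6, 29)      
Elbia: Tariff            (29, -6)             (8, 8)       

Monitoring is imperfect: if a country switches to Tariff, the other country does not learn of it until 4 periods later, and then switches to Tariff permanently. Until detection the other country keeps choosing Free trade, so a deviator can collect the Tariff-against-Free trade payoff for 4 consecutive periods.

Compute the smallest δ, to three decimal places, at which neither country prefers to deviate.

0.887

The best deviation is to choose Tariff for all 4 undetected periods, earning 29 each, then 8 forever once detected.
Deviation value: 29(1−δ^4)/(1−δ) + 8δ^4/(1−δ); cooperation value: 16/(1−δ).
IC: 16 ≥ 29(1−δ^4) + 8δ^4 = 29 − 21δ^4.
So δ^4 ≥ 13/21, giving δ ≥ (13/21)^(1/4) ≈ 0.887.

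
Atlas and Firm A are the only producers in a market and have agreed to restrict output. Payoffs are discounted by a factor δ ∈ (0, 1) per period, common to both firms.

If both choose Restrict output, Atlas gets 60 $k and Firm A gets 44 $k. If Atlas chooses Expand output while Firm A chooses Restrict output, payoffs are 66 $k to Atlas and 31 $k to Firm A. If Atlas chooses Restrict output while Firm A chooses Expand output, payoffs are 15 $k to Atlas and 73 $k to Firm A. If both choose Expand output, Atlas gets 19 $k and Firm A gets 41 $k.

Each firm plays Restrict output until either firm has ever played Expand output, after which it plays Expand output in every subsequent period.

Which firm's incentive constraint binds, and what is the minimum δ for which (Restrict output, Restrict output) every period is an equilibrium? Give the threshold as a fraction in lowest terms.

Atlas: cooperation gives 60 each period; deviation gives 66 once then 19 forever.
  60/(1−δ) ≥ 66 + 19δ/(1−δ) ⇒ δ ≥ 6/47.
Firm A: cooperation gives 44 each period; deviation gives 73 once then 41 forever.
  δ ≥ 29/32.
Both must hold, so the binding constraint is Firm A's: δ ≥ 29/32.

Firm A; δ ≥ 29/32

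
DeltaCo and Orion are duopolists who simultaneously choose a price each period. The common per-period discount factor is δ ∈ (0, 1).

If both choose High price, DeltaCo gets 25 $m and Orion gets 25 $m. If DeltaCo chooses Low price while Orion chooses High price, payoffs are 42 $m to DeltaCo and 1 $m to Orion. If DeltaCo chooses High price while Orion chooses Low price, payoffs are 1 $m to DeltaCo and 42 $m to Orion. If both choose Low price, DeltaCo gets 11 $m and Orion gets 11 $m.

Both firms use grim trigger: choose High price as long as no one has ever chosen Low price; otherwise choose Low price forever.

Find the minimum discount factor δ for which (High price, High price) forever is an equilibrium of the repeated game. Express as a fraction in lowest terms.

25/(1−δ) ≥ 42 + 11δ/(1−δ)
25 ≥ 42 − 31δ
δ ≥ 17/31.

17/31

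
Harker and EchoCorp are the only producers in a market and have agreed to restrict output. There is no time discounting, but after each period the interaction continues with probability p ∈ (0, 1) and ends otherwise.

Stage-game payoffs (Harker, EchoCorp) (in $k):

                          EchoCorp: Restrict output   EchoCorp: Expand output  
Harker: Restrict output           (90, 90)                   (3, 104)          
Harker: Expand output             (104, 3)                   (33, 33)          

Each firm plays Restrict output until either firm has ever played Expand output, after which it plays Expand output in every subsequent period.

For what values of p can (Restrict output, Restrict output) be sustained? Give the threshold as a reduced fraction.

With no time discounting, the continuation probability p plays the role of the discount factor.
Grim-trigger IC: 90/(1−p) ≥ 104 + 33p/(1−p) ⇒ p ≥ (104−90)/(104−33) = 14/71.

14/71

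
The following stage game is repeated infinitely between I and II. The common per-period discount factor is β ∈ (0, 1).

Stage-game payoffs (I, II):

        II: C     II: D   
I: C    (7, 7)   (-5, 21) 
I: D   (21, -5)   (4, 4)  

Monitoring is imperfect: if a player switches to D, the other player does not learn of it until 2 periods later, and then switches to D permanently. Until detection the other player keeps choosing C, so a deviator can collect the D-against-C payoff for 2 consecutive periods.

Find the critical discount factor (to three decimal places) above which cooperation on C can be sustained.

Deviating for the 2 undetected periods gains 21−7 = 14 per period over cooperation, then loses 7−4 = 3 per period forever once punishment starts.
Gain: 14(1 + β + … + β^1); loss: 3·β^2/(1−β).
No profitable deviation ⇔ 14(1−β^2) ≤ 3·β^2, i.e. β^2 ≥ 14/(14+3) = 14/17.
Hence β ≥ (14/17)^(1/2) ≈ 0.907.

0.907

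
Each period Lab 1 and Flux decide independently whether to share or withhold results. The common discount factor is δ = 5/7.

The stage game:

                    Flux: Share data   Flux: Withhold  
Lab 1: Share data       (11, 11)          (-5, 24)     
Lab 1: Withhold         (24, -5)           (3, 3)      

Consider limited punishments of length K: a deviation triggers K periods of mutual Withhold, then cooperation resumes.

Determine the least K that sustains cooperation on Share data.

4

Need Σ_{k=1}^{K} δ^k ≥ (24−11)/(11−3) = 1.6250 at δ = 5/7.
At K = 3 the sum is 1.5889 < 1.6250; at K = 4 it is 1.8492 ≥ 1.6250.
So the minimum punishment length is K = 4.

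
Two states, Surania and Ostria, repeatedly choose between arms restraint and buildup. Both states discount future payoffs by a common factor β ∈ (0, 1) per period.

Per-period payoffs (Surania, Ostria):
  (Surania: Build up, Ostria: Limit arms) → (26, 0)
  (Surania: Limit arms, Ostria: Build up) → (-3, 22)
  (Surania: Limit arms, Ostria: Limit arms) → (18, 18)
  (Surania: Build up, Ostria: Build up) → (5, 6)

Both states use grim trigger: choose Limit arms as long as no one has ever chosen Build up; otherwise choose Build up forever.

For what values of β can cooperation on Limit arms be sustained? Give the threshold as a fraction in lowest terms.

8/21

Surania's threshold: (26−18)/(26−5) = 8/21.
Ostria's threshold: (22−18)/(22−6) = 1/4.
8/21 > 1/4, so Surania binds and β* = 8/21.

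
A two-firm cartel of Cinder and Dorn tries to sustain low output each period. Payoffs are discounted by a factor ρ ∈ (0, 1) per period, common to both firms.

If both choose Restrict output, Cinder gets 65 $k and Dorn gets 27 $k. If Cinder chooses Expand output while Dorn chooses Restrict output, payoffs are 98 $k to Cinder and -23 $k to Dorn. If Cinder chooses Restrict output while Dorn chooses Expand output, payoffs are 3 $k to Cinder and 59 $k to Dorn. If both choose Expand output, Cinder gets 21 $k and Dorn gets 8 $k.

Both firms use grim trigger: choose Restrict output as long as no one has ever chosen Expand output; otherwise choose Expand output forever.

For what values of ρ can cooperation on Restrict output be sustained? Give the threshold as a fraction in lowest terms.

For Cinder: deviation gain 98−65 = 33, per-period punishment loss 65−21 = 44. IC gives ρ ≥ 33/77 = 3/7.
For Dorn: gain 32, loss 19 per period, so ρ ≥ 32/51.
The tighter constraint is Dorn's, so cooperation needs ρ ≥ 32/51.

32/51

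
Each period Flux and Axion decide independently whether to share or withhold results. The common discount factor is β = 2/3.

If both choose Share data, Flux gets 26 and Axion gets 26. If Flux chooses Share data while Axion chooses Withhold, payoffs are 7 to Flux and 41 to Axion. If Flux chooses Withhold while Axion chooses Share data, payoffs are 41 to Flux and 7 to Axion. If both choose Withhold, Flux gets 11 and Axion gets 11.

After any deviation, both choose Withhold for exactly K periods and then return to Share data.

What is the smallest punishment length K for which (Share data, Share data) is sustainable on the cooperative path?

2

Need Σ_{k=1}^{K} β^k ≥ (41−26)/(26−11) = 1.0000 at β = 2/3.
At K = 1 the sum is 0.6667 < 1.0000; at K = 2 it is 1.1111 ≥ 1.0000.
So the minimum punishment length is K = 2.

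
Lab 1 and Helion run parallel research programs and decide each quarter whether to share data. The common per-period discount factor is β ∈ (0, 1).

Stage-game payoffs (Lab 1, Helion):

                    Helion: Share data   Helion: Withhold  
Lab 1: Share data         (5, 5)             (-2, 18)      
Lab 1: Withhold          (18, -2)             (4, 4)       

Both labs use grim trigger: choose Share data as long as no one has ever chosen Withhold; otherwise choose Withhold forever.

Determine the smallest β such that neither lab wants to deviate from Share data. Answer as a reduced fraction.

13/14

One-period gain from deviating is 18 − 5 = 13. The loss is 5 − 4 = 1 in every subsequent period, with present value 1·β/(1−β).
Deviation is unprofitable when 1·β/(1−β) ≥ 13, i.e. β/(1−β) ≥ 13.
Equivalently β ≥ 13/(13+1) = 13/14.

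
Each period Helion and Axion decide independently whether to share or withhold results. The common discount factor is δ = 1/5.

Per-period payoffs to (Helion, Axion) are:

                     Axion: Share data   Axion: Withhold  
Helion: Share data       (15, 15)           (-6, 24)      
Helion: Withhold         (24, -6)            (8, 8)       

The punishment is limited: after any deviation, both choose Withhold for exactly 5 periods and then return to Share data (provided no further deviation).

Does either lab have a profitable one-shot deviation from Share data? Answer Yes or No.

Yes

A one-shot deviation gives 24 now, then 8 for 5 periods, then back to 15.
Gain from deviating: (24−15) today; loss: (15−8) in each of the next 5 periods.
No-deviation condition: (15−8)(δ+…+δ^5) ≥ 24−15, i.e. δ+…+δ^5 ≥ 9/7.
At δ = 1/5: δ+…+δ^5 = 0.2499 < 1.2857.
So cooperation is not sustainable.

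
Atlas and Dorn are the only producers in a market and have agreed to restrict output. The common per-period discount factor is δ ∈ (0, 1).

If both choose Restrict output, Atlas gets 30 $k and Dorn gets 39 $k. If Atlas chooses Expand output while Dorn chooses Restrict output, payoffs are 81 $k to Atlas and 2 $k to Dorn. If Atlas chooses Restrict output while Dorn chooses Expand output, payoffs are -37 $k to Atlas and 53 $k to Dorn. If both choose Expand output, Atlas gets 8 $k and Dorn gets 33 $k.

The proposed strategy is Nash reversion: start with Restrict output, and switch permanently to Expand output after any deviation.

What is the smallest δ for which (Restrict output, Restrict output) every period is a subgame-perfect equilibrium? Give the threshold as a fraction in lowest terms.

7/10

Atlas: cooperation gives 30 each period; deviation gives 81 once then 8 forever.
  30/(1−δ) ≥ 81 + 8δ/(1−δ) ⇒ δ ≥ 51/73.
Dorn: cooperation gives 39 each period; deviation gives 53 once then 33 forever.
  δ ≥ 14/20 = 7/10.
Both must hold, so the binding constraint is Dorn's: δ ≥ 7/10.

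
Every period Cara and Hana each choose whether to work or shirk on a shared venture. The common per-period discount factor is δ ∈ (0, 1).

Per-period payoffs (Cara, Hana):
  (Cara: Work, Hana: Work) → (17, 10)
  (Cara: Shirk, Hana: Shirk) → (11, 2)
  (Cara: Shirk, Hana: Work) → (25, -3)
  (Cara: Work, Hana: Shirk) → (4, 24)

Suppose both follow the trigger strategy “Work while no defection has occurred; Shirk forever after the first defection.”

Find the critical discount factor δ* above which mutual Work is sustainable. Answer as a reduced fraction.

7/11

Cara's threshold: (25−17)/(25−11) = 4/7.
Hana's threshold: (24−10)/(24−2) = 7/11.
4/7 < 7/11, so Hana binds and δ* = 7/11.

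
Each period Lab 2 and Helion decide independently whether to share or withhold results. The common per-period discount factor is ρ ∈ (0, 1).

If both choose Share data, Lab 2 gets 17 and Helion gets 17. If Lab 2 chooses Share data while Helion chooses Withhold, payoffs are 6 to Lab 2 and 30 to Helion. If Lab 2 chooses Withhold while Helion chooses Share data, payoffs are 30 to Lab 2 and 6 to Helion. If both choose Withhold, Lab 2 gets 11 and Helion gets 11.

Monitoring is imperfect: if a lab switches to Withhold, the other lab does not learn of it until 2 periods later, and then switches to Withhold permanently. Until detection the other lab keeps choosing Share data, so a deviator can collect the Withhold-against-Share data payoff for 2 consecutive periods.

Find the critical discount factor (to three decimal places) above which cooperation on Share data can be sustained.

0.827

Deviating for the 2 undetected periods gains 30−17 = 13 per period over cooperation, then loses 17−11 = 6 per period forever once punishment starts.
Gain: 13(1 + ρ + … + ρ^1); loss: 6·ρ^2/(1−ρ).
No profitable deviation ⇔ 13(1−ρ^2) ≤ 6·ρ^2, i.e. ρ^2 ≥ 13/(13+6) = 13/19.
Hence ρ ≥ (13/19)^(1/2) ≈ 0.827.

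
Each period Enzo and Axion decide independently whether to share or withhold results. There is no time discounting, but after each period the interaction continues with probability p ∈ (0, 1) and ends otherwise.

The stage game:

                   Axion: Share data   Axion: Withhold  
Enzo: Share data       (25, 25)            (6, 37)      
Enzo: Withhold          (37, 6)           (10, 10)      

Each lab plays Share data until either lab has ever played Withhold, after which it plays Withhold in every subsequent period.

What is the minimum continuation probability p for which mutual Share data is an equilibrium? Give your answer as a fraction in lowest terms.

4/9

Expected cooperation value is 25 + p·25 + p²·25 + … = 25/(1−p); deviation gives 37 + p·10/(1−p).
25 ≥ 37(1−p) + 10p ⇒ 27p ≥ 12 ⇒ p ≥ 12/27 = 4/9.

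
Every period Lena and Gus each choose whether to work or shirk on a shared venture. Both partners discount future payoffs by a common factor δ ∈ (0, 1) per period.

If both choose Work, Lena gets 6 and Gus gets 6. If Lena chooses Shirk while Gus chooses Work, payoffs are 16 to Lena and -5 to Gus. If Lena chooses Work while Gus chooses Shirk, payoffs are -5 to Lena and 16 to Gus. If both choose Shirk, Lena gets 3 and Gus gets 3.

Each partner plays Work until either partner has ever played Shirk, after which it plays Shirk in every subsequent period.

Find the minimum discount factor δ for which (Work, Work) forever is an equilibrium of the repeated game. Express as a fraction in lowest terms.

10/13

Cooperation forever yields 6 each period: 6/(1−δ).
Deviating yields 16 once, then 3 forever: 16 + 3δ/(1−δ).
No profitable deviation requires 6/(1−δ) ≥ 16 + 3δ/(1−δ).
Multiplying by (1−δ): 6 ≥ 16(1−δ) + 3δ = 16 − 13δ.
So 13δ ≥ 10, i.e. δ ≥ 10/13.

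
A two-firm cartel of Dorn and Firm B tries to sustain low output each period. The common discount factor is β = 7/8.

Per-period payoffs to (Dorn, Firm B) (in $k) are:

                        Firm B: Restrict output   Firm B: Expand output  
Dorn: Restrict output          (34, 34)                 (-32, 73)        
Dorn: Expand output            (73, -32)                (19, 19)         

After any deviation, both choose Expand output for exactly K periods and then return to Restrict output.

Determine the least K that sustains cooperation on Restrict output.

No profitable deviation requires (34−19)(β+…+β^K) ≥ 73−34, i.e. β+…+β^K ≥ 13/5 ≈ 2.6000.
With β = 7/8, the partial sums are K=1: 0.8750, K=2: 1.6406, K=3: 2.3105, K=4: 2.8967.
K = 4 is the first length at which the sum reaches 2.6000.

4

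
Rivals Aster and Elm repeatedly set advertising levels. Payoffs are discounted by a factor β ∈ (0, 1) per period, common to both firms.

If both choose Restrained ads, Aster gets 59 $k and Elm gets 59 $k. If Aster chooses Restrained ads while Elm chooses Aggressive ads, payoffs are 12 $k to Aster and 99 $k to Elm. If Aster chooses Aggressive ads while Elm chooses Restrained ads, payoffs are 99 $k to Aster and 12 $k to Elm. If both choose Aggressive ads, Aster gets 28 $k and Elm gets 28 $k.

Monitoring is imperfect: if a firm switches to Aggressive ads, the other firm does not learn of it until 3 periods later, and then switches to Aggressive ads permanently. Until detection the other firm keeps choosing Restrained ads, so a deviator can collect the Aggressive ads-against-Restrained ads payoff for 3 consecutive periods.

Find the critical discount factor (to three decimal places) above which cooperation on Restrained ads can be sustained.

A deviator earns 99 for 3 periods, then 28 forever; cooperating earns 59 forever. Multiplying the IC by (1−β):
59 ≥ 99(1−β^3) + 28β^3, so 71·β^3 ≥ 40 and β^3 ≥ 40/71.
β ≥ (40/71)^(1/3) ≈ 0.826.

0.826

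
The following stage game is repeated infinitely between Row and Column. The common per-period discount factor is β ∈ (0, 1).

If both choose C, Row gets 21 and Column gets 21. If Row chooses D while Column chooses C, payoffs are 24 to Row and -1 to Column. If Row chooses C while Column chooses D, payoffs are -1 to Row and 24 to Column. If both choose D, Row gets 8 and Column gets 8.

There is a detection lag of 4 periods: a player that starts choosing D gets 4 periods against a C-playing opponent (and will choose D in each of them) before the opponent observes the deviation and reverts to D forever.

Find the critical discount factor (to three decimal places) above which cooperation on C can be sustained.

The best deviation is to choose D for all 4 undetected periods, earning 24 each, then 8 forever once detected.
Deviation value: 24(1−β^4)/(1−β) + 8β^4/(1−β); cooperation value: 21/(1−β).
IC: 21 ≥ 24(1−β^4) + 8β^4 = 24 − 16β^4.
So β^4 ≥ 3/16, giving β ≥ (3/16)^(1/4) ≈ 0.658.

0.658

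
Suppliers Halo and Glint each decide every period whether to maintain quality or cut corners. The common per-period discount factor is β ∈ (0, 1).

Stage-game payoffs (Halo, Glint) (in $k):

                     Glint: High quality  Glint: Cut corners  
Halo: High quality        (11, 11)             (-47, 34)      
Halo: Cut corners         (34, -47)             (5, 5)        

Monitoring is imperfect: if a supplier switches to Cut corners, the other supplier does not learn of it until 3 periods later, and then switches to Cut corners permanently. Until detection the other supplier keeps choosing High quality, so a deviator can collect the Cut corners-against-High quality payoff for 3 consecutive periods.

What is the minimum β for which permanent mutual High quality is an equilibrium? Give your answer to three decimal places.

0.926

Deviating for the 3 undetected periods gains 34−11 = 23 per period over cooperation, then loses 11−5 = 6 per period forever once punishment starts.
Gain: 23(1 + β + … + β^2); loss: 6·β^3/(1−β).
No profitable deviation ⇔ 23(1−β^3) ≤ 6·β^3, i.e. β^3 ≥ 23/(23+6) = 23/29.
Hence β ≥ (23/29)^(1/3) ≈ 0.926.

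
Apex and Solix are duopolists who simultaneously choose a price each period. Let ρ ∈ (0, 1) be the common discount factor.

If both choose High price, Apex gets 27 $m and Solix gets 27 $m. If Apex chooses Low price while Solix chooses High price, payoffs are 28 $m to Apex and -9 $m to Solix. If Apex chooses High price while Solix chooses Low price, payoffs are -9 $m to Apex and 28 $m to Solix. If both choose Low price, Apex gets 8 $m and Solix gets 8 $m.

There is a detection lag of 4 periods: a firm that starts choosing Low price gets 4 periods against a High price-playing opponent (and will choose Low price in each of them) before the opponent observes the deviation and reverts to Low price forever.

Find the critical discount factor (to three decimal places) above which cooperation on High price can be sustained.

The best deviation is to choose Low price for all 4 undetected periods, earning 28 each, then 8 forever once detected.
Deviation value: 28(1−ρ^4)/(1−ρ) + 8ρ^4/(1−ρ); cooperation value: 27/(1−ρ).
IC: 27 ≥ 28(1−ρ^4) + 8ρ^4 = 28 − 20ρ^4.
So ρ^4 ≥ 1/20, giving ρ ≥ (1/20)^(1/4) ≈ 0.473.

0.473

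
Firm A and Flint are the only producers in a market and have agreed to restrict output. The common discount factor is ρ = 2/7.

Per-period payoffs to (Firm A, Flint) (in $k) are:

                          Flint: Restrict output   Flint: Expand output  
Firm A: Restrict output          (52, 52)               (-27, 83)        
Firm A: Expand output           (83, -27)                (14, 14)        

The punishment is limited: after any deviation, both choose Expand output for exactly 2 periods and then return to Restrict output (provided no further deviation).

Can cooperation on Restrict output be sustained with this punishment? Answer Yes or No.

Comparing payoff streams over the 3 periods until play realigns: cooperate → 52(1+ρ+…+ρ^2); deviate → 83 + 14(ρ+…+ρ^2).
Cooperation is sustained iff (52−14)(ρ+…+ρ^2) ≥ 83−52.
ρ+…+ρ^2 = 2/7·(1−(2/7)^2)/(1−2/7) = 0.3673, and (83−52)/(52−14) = 0.8158.
0.3673 < 0.8158, so cooperation is not sustainable.

No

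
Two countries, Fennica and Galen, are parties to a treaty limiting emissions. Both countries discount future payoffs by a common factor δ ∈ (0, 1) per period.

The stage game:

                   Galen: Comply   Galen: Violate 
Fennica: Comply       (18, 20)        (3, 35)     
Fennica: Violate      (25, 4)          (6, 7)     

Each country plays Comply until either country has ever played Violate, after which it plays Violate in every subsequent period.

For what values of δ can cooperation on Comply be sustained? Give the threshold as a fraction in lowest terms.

Fennica: cooperation gives 18 each period; deviation gives 25 once then 6 forever.
  18/(1−δ) ≥ 25 + 6δ/(1−δ) ⇒ δ ≥ 7/19.
Galen: cooperation gives 20 each period; deviation gives 35 once then 7 forever.
  δ ≥ 15/28.
Both must hold, so the binding constraint is Galen's: δ ≥ 15/28.

15/28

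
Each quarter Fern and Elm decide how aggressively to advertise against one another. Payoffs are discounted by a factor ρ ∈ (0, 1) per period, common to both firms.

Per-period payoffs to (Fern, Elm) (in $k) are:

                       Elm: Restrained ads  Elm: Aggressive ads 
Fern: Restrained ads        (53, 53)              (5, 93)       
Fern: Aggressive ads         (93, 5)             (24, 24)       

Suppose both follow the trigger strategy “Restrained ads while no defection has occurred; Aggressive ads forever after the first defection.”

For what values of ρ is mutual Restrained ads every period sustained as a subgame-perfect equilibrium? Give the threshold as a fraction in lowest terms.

40/69

One-period gain from deviating is 93 − 53 = 40. The loss is 53 − 24 = 29 in every subsequent period, with present value 29·ρ/(1−ρ).
Deviation is unprofitable when 29·ρ/(1−ρ) ≥ 40, i.e. ρ/(1−ρ) ≥ 40/29.
Equivalently ρ ≥ 40/(40+29) = 40/69.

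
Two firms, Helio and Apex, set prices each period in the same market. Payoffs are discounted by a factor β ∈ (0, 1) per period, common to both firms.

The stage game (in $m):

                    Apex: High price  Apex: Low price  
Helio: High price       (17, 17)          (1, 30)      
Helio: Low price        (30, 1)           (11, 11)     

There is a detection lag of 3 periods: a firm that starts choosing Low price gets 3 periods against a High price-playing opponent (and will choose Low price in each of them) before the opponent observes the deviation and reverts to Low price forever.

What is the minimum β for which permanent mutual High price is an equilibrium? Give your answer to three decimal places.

0.881

The best deviation is to choose Low price for all 3 undetected periods, earning 30 each, then 11 forever once detected.
Deviation value: 30(1−β^3)/(1−β) + 11β^3/(1−β); cooperation value: 17/(1−β).
IC: 17 ≥ 30(1−β^3) + 11β^3 = 30 − 19β^3.
So β^3 ≥ 13/19, giving β ≥ (13/19)^(1/3) ≈ 0.881.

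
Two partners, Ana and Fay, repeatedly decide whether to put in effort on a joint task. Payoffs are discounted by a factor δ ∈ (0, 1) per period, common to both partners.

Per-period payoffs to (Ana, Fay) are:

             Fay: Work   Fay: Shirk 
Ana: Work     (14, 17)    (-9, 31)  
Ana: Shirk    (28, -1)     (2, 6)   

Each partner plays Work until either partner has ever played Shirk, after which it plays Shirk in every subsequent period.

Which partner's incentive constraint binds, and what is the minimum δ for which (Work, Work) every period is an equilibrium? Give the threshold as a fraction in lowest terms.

Ana's threshold: (28−14)/(28−2) = 7/13.
Fay's threshold: (31−17)/(31−6) = 14/25.
7/13 < 14/25, so Fay binds and δ* = 14/25.

Fay; δ ≥ 14/25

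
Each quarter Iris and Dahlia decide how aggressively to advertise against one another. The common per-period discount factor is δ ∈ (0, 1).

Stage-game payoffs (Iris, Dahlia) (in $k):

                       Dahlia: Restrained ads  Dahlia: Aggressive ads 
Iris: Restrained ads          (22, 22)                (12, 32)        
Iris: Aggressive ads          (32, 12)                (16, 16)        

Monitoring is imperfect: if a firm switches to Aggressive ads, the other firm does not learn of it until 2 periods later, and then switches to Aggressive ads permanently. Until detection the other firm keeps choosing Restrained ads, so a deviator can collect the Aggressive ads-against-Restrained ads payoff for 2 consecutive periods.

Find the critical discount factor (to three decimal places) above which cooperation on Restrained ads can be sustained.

A deviator earns 32 for 2 periods, then 16 forever; cooperating earns 22 forever. Multiplying the IC by (1−δ):
22 ≥ 32(1−δ^2) + 16δ^2, so 16·δ^2 ≥ 10 and δ^2 ≥ 5/8.
δ ≥ (5/8)^(1/2) ≈ 0.791.

0.791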